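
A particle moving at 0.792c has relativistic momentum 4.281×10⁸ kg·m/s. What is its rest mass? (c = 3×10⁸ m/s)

γ = 1/√(1 - 0.792²) = 1.638
v = 0.792 × 3×10⁸ = 2.376×10⁸ m/s
m = p/(γv) = 4.281×10⁸/(1.638 × 2.376×10⁸) = 1.100 kg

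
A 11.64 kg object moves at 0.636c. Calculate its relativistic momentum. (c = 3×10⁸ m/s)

γ = 1/√(1 - 0.636²) = 1.296
v = 0.636 × 3×10⁸ = 1.908×10⁸ m/s
p = γmv = 1.296 × 11.64 × 1.908×10⁸ = 2.878×10⁹ kg·m/s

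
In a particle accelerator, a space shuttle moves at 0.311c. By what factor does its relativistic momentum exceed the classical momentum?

p_rel = γmv, p_class = mv
Ratio = γ = 1/√(1 - 0.311²)
= 1/√(0.903279) = 1.052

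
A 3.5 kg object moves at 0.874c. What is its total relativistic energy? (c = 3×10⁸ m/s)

γ = 1/√(1 - 0.874²) = 2.0579
mc² = 3.5 × (3×10⁸)² = 3.150×10¹⁷ J
E = γmc² = 2.0579 × 3.150×10¹⁷ = 6.482×10¹⁷ J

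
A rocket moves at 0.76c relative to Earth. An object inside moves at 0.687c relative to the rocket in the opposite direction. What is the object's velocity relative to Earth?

Object's velocity in rocket frame is u' = -0.687c
u = (u' + v)/(1 + u'v/c²) = (v - 0.687)/(1 - 0.687·v/c²)
Numerator: 0.76 - 0.687 = 0.073
Denominator: 1 - 0.52212 = 0.47788
u = 0.073/0.47788 = 0.1528c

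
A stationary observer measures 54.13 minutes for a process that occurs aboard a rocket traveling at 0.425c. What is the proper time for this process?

Dilated time Δt = 54.13 minutes
γ = 1/√(1 - 0.425²) = 1.1047
Δt₀ = Δt/γ = 54.13/1.1047 = 49.00 minutes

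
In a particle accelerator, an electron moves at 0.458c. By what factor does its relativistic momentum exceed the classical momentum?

p_rel = γmv, p_class = mv
Ratio = γ = 1/√(1 - 0.458²)
= 1/√(0.790236) = 1.125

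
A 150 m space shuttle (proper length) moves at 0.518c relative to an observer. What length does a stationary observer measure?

Proper length L₀ = 150 m
γ = 1/√(1 - 0.518²) = 1.169
L = L₀/γ = 150/1.169 = 128.3 m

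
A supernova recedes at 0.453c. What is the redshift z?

β = 0.453
(1+β)/(1-β) = 1.453/0.547 = 2.6563
√(2.6563) = 1.6298
z = 1.6298 - 1 = 0.6298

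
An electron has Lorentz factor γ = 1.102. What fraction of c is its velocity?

From γ = 1/√(1 - v²/c²):
1/γ² = 1/1.102² = 0.8234
v²/c² = 1 - 0.8234 = 0.1766
v/c = √(0.1766) = 0.4202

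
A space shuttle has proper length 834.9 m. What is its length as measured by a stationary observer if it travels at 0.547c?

Proper length L₀ = 834.9 m
γ = 1/√(1 - 0.547²) = 1.1946
L = L₀/γ = 834.9/1.1946 = 698.9 m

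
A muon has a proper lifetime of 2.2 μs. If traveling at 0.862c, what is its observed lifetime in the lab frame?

Proper lifetime τ₀ = 2.2 μs
γ = 1/√(1 - 0.862²) = 1.9727
τ = γτ₀ = 1.9727 × 2.2 μs = 4.340 μs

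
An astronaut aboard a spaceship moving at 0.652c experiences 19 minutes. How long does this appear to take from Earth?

Proper time Δt₀ = 19 minutes
γ = 1/√(1 - 0.652²) = 1.319
Δt = γΔt₀ = 1.319 × 19 = 25.06 minutes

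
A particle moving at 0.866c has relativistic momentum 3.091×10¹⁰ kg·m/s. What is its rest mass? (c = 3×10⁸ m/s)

γ = 1/√(1 - 0.866²) = 2.000
v = 0.866 × 3×10⁸ = 2.598×10⁸ m/s
m = p/(γv) = 3.091×10¹⁰/(2.000 × 2.598×10⁸) = 59.49 kg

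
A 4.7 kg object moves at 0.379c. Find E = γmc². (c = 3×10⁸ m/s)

γ = 1/√(1 - 0.379²) = 1.0806
mc² = 4.7 × (3×10⁸)² = 4.230×10¹⁷ J
E = γmc² = 1.0806 × 4.230×10¹⁷ = 4.571×10¹⁷ J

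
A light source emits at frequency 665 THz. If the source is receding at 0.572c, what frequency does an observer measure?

β = v/c = 0.572
(1-β)/(1+β) = 0.428/1.572 = 0.2723
Doppler factor = √(0.2723) = 0.5218
f_obs = 665 × 0.5218 = 347.0 THz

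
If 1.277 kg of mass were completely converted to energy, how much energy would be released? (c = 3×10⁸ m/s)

Using E = mc²:
c² = (3×10⁸)² = 9×10¹⁶ m²/s²
E = 1.277 × 9×10¹⁶ = 1.149×10¹⁷ J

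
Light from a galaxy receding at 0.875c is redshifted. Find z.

β = 0.875
(1+β)/(1-β) = 1.875/0.125 = 15.00
√(15.00) = 3.873
z = 3.873 - 1 = 2.873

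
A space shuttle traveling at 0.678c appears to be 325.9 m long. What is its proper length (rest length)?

Contracted length L = 325.9 m
γ = 1/√(1 - 0.678²) = 1.3604
L₀ = γL = 1.3604 × 325.9 = 443.4 m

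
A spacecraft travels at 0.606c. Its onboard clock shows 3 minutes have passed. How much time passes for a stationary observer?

Proper time Δt₀ = 3 minutes
γ = 1/√(1 - 0.606²) = 1.257
Δt = γΔt₀ = 1.257 × 3 = 3.771 minutes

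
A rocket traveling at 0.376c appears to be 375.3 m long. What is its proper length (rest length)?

Contracted length L = 375.3 m
γ = 1/√(1 - 0.376²) = 1.0792
L₀ = γL = 1.0792 × 375.3 = 405.0 m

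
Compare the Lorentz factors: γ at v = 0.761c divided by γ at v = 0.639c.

γ₁ = 1/√(1 - 0.761²) = 1.5414
γ₂ = 1/√(1 - 0.639²) = 1.3000
γ₁/γ₂ = 1.5414/1.3000 = 1.186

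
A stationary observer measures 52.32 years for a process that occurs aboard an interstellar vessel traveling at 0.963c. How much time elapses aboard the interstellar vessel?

Dilated time Δt = 52.32 years
γ = 1/√(1 - 0.963²) = 3.711
Δt₀ = Δt/γ = 52.32/3.711 = 14.10 years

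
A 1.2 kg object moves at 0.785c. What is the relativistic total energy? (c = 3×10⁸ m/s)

γ = 1/√(1 - 0.785²) = 1.614
mc² = 1.2 × (3×10⁸)² = 1.080×10¹⁷ J
E = γmc² = 1.614 × 1.080×10¹⁷ = 1.743×10¹⁷ J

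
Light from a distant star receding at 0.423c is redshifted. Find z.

β = 0.423
(1+β)/(1-β) = 1.423/0.577 = 2.466
√(2.466) = 1.5704
z = 1.5704 - 1 = 0.5704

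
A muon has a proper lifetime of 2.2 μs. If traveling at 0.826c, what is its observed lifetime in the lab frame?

Proper lifetime τ₀ = 2.2 μs
γ = 1/√(1 - 0.826²) = 1.774
τ = γτ₀ = 1.774 × 2.2 μs = 3.903 μs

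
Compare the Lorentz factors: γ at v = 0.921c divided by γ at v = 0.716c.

γ₁ = 1/√(1 - 0.921²) = 2.5670
γ₂ = 1/√(1 - 0.716²) = 1.4325
γ₁/γ₂ = 2.5670/1.4325 = 1.792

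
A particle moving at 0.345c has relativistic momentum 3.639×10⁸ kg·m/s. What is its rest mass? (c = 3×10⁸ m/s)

γ = 1/√(1 - 0.345²) = 1.0654
v = 0.345 × 3×10⁸ = 1.035×10⁸ m/s
m = p/(γv) = 3.639×10⁸/(1.0654 × 1.035×10⁸) = 3.300 kg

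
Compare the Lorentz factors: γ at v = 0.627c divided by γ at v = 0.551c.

γ₁ = 1/√(1 - 0.627²) = 1.2837
γ₂ = 1/√(1 - 0.551²) = 1.1983
γ₁/γ₂ = 1.2837/1.1983 = 1.071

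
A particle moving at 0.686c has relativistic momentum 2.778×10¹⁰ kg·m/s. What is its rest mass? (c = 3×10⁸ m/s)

γ = 1/√(1 - 0.686²) = 1.37438
v = 0.686 × 3×10⁸ = 2.058×10⁸ m/s
m = p/(γv) = 2.778×10¹⁰/(1.37438 × 2.058×10⁸) = 98.22 kg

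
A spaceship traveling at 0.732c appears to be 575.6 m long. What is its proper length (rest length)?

Contracted length L = 575.6 m
γ = 1/√(1 - 0.732²) = 1.46777
L₀ = γL = 1.46777 × 575.6 = 844.8 m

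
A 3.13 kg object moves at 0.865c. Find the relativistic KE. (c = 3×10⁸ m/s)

γ = 1/√(1 - 0.865²) = 1.9929
γ - 1 = 0.9929
KE = (γ-1)mc² = 0.9929 × 3.13 × (3×10⁸)² = 2.797×10¹⁷ J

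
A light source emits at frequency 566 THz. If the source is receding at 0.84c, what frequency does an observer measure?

β = v/c = 0.84
(1-β)/(1+β) = 0.16/1.84 = 0.08696
Doppler factor = √(0.08696) = 0.2949
f_obs = 566 × 0.2949 = 166.9 THz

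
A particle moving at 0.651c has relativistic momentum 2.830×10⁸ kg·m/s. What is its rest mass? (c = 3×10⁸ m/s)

γ = 1/√(1 - 0.651²) = 1.317
v = 0.651 × 3×10⁸ = 1.953×10⁸ m/s
m = p/(γv) = 2.830×10⁸/(1.317 × 1.953×10⁸) = 1.100 kg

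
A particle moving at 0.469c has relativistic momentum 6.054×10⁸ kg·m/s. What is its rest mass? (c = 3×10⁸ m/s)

γ = 1/√(1 - 0.469²) = 1.1322
v = 0.469 × 3×10⁸ = 1.407×10⁸ m/s
m = p/(γv) = 6.054×10⁸/(1.1322 × 1.407×10⁸) = 3.800 kg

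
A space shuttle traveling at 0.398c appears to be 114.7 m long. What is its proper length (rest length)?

Contracted length L = 114.7 m
γ = 1/√(1 - 0.398²) = 1.090
L₀ = γL = 1.090 × 114.7 = 125.0 m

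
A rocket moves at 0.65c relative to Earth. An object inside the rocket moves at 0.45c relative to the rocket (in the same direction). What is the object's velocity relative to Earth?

u = (u' + v)/(1 + u'v/c²)
Numerator: 0.45 + 0.65 = 1.1
Denominator: 1 + 0.2925 = 1.2925
u = 1.1/1.2925 = 0.8511c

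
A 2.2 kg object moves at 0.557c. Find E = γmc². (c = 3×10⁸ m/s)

γ = 1/√(1 - 0.557²) = 1.204
mc² = 2.2 × (3×10⁸)² = 1.980×10¹⁷ J
E = γmc² = 1.204 × 1.980×10¹⁷ = 2.384×10¹⁷ J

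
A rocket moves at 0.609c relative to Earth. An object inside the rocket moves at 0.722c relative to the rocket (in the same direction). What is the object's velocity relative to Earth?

u = (u' + v)/(1 + u'v/c²)
Numerator: 0.722 + 0.609 = 1.331
Denominator: 1 + 0.439698 = 1.439698
u = 1.331/1.439698 = 0.9245c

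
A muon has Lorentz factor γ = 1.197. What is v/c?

From γ = 1/√(1 - v²/c²):
1/γ² = 1/1.197² = 0.6979
v²/c² = 1 - 0.6979 = 0.3021
v/c = √(0.3021) = 0.5496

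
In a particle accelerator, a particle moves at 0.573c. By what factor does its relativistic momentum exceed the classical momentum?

p_rel = γmv, p_class = mv
Ratio = γ = 1/√(1 - 0.573²)
= 1/√(0.671671) = 1.220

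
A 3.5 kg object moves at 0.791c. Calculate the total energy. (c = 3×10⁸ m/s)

γ = 1/√(1 - 0.791²) = 1.6345
mc² = 3.5 × (3×10⁸)² = 3.150×10¹⁷ J
E = γmc² = 1.6345 × 3.150×10¹⁷ = 5.149×10¹⁷ J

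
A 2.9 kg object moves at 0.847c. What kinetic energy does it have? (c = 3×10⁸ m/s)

γ = 1/√(1 - 0.847²) = 1.8811
γ - 1 = 0.8811
KE = (γ-1)mc² = 0.8811 × 2.9 × (3×10⁸)² = 2.300×10¹⁷ J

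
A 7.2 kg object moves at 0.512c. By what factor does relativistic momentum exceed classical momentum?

p_rel = γmv, p_class = mv
Ratio = γ = 1/√(1 - 0.512²) = 1.164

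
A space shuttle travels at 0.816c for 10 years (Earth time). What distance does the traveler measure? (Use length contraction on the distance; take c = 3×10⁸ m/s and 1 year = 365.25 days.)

Earth distance: d = v × t = 0.816c × 10 yr = 7.7253×10¹⁶ m
γ = 1.7299
d' = d/γ = 7.7253×10¹⁶/1.7299 = 4.466×10¹⁶ m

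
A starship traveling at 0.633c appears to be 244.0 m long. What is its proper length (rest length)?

Contracted length L = 244.0 m
γ = 1/√(1 - 0.633²) = 1.292
L₀ = γL = 1.292 × 244.0 = 315.2 m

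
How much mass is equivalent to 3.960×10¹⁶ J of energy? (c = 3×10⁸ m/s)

From E = mc², we get m = E/c²
c² = (3×10⁸)² = 9×10¹⁶ m²/s²
m = 3.960×10¹⁶ / 9×10¹⁶ = 0.4400 kg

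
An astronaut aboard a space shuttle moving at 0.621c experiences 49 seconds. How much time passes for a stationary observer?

Proper time Δt₀ = 49 seconds
γ = 1/√(1 - 0.621²) = 1.276
Δt = γΔt₀ = 1.276 × 49 = 62.52 seconds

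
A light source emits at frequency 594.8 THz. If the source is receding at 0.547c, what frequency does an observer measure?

β = v/c = 0.547
(1-β)/(1+β) = 0.453/1.547 = 0.29282
Doppler factor = √(0.29282) = 0.54113
f_obs = 594.8 × 0.54113 = 321.9 THz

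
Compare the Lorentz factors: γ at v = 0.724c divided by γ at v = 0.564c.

γ₁ = 1/√(1 - 0.724²) = 1.450
γ₂ = 1/√(1 - 0.564²) = 1.211
γ₁/γ₂ = 1.450/1.211 = 1.197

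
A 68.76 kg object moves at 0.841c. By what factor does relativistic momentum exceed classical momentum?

p_rel = γmv, p_class = mv
Ratio = γ = 1/√(1 - 0.841²) = 1.848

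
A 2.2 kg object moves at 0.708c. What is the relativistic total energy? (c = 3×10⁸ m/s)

γ = 1/√(1 - 0.708²) = 1.416
mc² = 2.2 × (3×10⁸)² = 1.980×10¹⁷ J
E = γmc² = 1.416 × 1.980×10¹⁷ = 2.804×10¹⁷ J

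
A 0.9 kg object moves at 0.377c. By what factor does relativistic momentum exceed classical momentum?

p_rel = γmv, p_class = mv
Ratio = γ = 1/√(1 - 0.377²) = 1.080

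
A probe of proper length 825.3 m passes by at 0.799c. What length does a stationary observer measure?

Proper length L₀ = 825.3 m
γ = 1/√(1 - 0.799²) = 1.663
L = L₀/γ = 825.3/1.663 = 496.3 m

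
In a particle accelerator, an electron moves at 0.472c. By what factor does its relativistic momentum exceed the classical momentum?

p_rel = γmv, p_class = mv
Ratio = γ = 1/√(1 - 0.472²)
= 1/√(0.777216) = 1.134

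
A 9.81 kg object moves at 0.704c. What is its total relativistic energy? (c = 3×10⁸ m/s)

γ = 1/√(1 - 0.704²) = 1.408
mc² = 9.81 × (3×10⁸)² = 8.829×10¹⁷ J
E = γmc² = 1.408 × 8.829×10¹⁷ = 1.243×10¹⁸ J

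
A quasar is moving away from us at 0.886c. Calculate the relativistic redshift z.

β = 0.886
(1+β)/(1-β) = 1.886/0.114 = 16.54
√(16.54) = 4.067
z = 4.067 - 1 = 3.067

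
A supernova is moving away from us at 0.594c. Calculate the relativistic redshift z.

β = 0.594
(1+β)/(1-β) = 1.594/0.406 = 3.926
√(3.926) = 1.9814
z = 1.9814 - 1 = 0.9814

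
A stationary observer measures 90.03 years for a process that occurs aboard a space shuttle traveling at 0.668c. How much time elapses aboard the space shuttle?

Dilated time Δt = 90.03 years
γ = 1/√(1 - 0.668²) = 1.3438
Δt₀ = Δt/γ = 90.03/1.3438 = 67.00 years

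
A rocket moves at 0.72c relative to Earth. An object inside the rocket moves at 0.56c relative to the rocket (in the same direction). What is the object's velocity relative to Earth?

u = (u' + v)/(1 + u'v/c²)
Numerator: 0.56 + 0.72 = 1.28
Denominator: 1 + 0.4032 = 1.4032
u = 1.28/1.4032 = 0.9122c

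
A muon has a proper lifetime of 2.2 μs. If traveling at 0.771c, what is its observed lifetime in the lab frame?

Proper lifetime τ₀ = 2.2 μs
γ = 1/√(1 - 0.771²) = 1.5703
τ = γτ₀ = 1.5703 × 2.2 μs = 3.455 μs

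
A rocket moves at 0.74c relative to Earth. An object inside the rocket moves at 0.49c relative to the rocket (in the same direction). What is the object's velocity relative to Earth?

u = (u' + v)/(1 + u'v/c²)
Numerator: 0.49 + 0.74 = 1.23
Denominator: 1 + 0.3626 = 1.3626
u = 1.23/1.3626 = 0.9027c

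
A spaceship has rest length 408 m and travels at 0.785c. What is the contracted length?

Proper length L₀ = 408 m
γ = 1/√(1 - 0.785²) = 1.614
L = L₀/γ = 408/1.614 = 252.8 m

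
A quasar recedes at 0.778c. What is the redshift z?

β = 0.778
(1+β)/(1-β) = 1.778/0.222 = 8.009
√(8.009) = 2.830
z = 2.830 - 1 = 1.830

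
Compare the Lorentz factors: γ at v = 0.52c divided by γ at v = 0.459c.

γ₁ = 1/√(1 - 0.52²) = 1.171
γ₂ = 1/√(1 - 0.459²) = 1.126
γ₁/γ₂ = 1.171/1.126 = 1.040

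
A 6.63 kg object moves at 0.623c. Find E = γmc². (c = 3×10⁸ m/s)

γ = 1/√(1 - 0.623²) = 1.2784
mc² = 6.63 × (3×10⁸)² = 5.967×10¹⁷ J
E = γmc² = 1.2784 × 5.967×10¹⁷ = 7.628×10¹⁷ J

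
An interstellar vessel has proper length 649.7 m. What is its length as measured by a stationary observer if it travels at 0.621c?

Proper length L₀ = 649.7 m
γ = 1/√(1 - 0.621²) = 1.276
L = L₀/γ = 649.7/1.276 = 509.2 m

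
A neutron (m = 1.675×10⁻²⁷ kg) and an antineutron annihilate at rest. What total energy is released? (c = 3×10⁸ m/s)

Both particles have the same rest mass, so total mass = 2m
E = 2m·c² = 2 × 1.675×10⁻²⁷ × (3×10⁸)²
= 2 × 1.675×10⁻²⁷ × 9×10¹⁶
= 3.015×10⁻¹⁰ J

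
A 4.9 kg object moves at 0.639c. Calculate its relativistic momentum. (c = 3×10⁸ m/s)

γ = 1/√(1 - 0.639²) = 1.300
v = 0.639 × 3×10⁸ = 1.917×10⁸ m/s
p = γmv = 1.300 × 4.9 × 1.917×10⁸ = 1.221×10⁹ kg·m/s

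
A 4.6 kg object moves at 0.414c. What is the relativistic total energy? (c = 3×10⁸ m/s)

γ = 1/√(1 - 0.414²) = 1.0986
mc² = 4.6 × (3×10⁸)² = 4.140×10¹⁷ J
E = γmc² = 1.0986 × 4.140×10¹⁷ = 4.548×10¹⁷ J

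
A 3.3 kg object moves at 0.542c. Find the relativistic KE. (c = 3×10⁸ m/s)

γ = 1/√(1 - 0.542²) = 1.18994
γ - 1 = 0.18994
KE = (γ-1)mc² = 0.18994 × 3.3 × (3×10⁸)² = 5.641×10¹⁶ J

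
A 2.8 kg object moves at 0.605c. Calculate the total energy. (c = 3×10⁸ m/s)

γ = 1/√(1 - 0.605²) = 1.256
mc² = 2.8 × (3×10⁸)² = 2.520×10¹⁷ J
E = γmc² = 1.256 × 2.520×10¹⁷ = 3.165×10¹⁷ J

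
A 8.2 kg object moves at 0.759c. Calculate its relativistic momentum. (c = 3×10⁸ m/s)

γ = 1/√(1 - 0.759²) = 1.536
v = 0.759 × 3×10⁸ = 2.277×10⁸ m/s
p = γmv = 1.536 × 8.2 × 2.277×10⁸ = 2.868×10⁹ kg·m/s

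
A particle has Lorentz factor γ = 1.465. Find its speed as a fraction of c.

From γ = 1/√(1 - v²/c²):
1/γ² = 1/1.465² = 0.4659
v²/c² = 1 - 0.4659 = 0.5341
v/c = √(0.5341) = 0.7308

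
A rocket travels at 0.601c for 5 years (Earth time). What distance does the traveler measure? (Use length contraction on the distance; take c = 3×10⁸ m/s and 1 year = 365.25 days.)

Earth distance: d = v × t = 0.601c × 5 yr = 2.845×10¹⁶ m
γ = 1.251
d' = d/γ = 2.845×10¹⁶/1.251 = 2.274×10¹⁶ m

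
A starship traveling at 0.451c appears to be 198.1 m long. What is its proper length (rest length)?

Contracted length L = 198.1 m
γ = 1/√(1 - 0.451²) = 1.1204
L₀ = γL = 1.1204 × 198.1 = 222.0 m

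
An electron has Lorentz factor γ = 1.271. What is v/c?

From γ = 1/√(1 - v²/c²):
1/γ² = 1/1.271² = 0.61903
v²/c² = 1 - 0.61903 = 0.38097
v/c = √(0.38097) = 0.6172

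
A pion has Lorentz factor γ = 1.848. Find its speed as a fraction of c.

From γ = 1/√(1 - v²/c²):
1/γ² = 1/1.848² = 0.29282
v²/c² = 1 - 0.29282 = 0.70718
v/c = √(0.70718) = 0.8409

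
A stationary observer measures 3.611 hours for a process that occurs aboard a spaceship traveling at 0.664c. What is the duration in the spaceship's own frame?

Dilated time Δt = 3.611 hours
γ = 1/√(1 - 0.664²) = 1.3374
Δt₀ = Δt/γ = 3.611/1.3374 = 2.700 hours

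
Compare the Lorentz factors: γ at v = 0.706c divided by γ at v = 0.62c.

γ₁ = 1/√(1 - 0.706²) = 1.4120
γ₂ = 1/√(1 - 0.62²) = 1.2745
γ₁/γ₂ = 1.4120/1.2745 = 1.108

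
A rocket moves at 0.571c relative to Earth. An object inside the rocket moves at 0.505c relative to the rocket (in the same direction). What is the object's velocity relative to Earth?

u = (u' + v)/(1 + u'v/c²)
Numerator: 0.505 + 0.571 = 1.076
Denominator: 1 + 0.288355 = 1.288355
u = 1.076/1.288355 = 0.8352c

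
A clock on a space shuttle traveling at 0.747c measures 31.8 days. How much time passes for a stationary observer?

Proper time Δt₀ = 31.8 days
γ = 1/√(1 - 0.747²) = 1.504
Δt = γΔt₀ = 1.504 × 31.8 = 47.83 days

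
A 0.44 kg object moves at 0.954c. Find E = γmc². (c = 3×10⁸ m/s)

γ = 1/√(1 - 0.954²) = 3.335
mc² = 0.44 × (3×10⁸)² = 3.960×10¹⁶ J
E = γmc² = 3.335 × 3.960×10¹⁶ = 1.321×10¹⁷ J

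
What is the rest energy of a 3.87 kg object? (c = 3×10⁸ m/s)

c² = (3×10⁸)² = 9.000×10¹⁶ m²/s²
E₀ = mc² = 3.87 × 9.000×10¹⁶ = 3.483×10¹⁷ J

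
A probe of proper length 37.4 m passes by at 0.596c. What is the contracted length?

Proper length L₀ = 37.4 m
γ = 1/√(1 - 0.596²) = 1.2454
L = L₀/γ = 37.4/1.2454 = 30.03 m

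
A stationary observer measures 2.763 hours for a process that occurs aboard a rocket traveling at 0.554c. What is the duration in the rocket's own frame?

Dilated time Δt = 2.763 hours
γ = 1/√(1 - 0.554²) = 1.2012
Δt₀ = Δt/γ = 2.763/1.2012 = 2.300 hours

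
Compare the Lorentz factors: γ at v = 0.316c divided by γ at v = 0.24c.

γ₁ = 1/√(1 - 0.316²) = 1.054
γ₂ = 1/√(1 - 0.24²) = 1.030
γ₁/γ₂ = 1.054/1.030 = 1.023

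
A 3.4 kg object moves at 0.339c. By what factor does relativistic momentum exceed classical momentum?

p_rel = γmv, p_class = mv
Ratio = γ = 1/√(1 - 0.339²) = 1.063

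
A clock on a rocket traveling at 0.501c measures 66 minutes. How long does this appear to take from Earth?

Proper time Δt₀ = 66 minutes
γ = 1/√(1 - 0.501²) = 1.1555
Δt = γΔt₀ = 1.1555 × 66 = 76.26 minutes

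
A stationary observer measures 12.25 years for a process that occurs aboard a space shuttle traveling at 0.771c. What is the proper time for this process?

Dilated time Δt = 12.25 years
γ = 1/√(1 - 0.771²) = 1.5703
Δt₀ = Δt/γ = 12.25/1.5703 = 7.801 years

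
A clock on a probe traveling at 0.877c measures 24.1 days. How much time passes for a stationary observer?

Proper time Δt₀ = 24.1 days
γ = 1/√(1 - 0.877²) = 2.0812
Δt = γΔt₀ = 2.0812 × 24.1 = 50.16 days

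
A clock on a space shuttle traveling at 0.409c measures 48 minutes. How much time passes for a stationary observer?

Proper time Δt₀ = 48 minutes
γ = 1/√(1 - 0.409²) = 1.0958
Δt = γΔt₀ = 1.0958 × 48 = 52.60 minutes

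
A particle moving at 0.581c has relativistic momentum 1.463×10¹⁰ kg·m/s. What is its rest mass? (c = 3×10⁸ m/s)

γ = 1/√(1 - 0.581²) = 1.2286
v = 0.581 × 3×10⁸ = 1.743×10⁸ m/s
m = p/(γv) = 1.463×10¹⁰/(1.2286 × 1.743×10⁸) = 68.32 kg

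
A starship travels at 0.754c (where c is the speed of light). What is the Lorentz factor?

v/c = 0.754, so (v/c)² = 0.568516
1 - (v/c)² = 0.431484
γ = 1/√(0.431484) = 1.522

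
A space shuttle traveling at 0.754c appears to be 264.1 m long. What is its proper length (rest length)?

Contracted length L = 264.1 m
γ = 1/√(1 - 0.754²) = 1.5224
L₀ = γL = 1.5224 × 264.1 = 402.1 m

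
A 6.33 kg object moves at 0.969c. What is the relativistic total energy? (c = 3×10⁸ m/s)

γ = 1/√(1 - 0.969²) = 4.048
mc² = 6.33 × (3×10⁸)² = 5.697×10¹⁷ J
E = γmc² = 4.048 × 5.697×10¹⁷ = 2.306×10¹⁸ J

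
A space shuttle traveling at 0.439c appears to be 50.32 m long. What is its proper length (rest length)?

Contracted length L = 50.32 m
γ = 1/√(1 - 0.439²) = 1.113
L₀ = γL = 1.113 × 50.32 = 56.01 m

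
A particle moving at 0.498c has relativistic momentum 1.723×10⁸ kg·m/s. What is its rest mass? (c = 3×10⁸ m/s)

γ = 1/√(1 - 0.498²) = 1.153
v = 0.498 × 3×10⁸ = 1.494×10⁸ m/s
m = p/(γv) = 1.723×10⁸/(1.153 × 1.494×10⁸) = 1.000 kg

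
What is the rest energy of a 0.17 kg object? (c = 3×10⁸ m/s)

c² = (3×10⁸)² = 9.000×10¹⁶ m²/s²
E₀ = mc² = 0.17 × 9.000×10¹⁶ = 1.530×10¹⁶ J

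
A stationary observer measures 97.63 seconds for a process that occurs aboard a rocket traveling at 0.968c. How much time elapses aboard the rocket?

Dilated time Δt = 97.63 seconds
γ = 1/√(1 - 0.968²) = 3.985
Δt₀ = Δt/γ = 97.63/3.985 = 24.50 seconds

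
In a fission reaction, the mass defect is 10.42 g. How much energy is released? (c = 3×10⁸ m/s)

Convert mass defect: Δm = 10.42 g = 0.01042 kg
E = Δm·c² = 0.01042 × (3×10⁸)²
= 0.01042 × 9×10¹⁶ = 9.378×10¹⁴ J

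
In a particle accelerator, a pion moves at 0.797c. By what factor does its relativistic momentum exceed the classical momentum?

p_rel = γmv, p_class = mv
Ratio = γ = 1/√(1 - 0.797²)
= 1/√(0.364791) = 1.656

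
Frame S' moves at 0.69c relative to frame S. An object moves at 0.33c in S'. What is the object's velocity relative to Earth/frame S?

u = (u' + v)/(1 + u'v/c²)
Numerator: 0.33 + 0.69 = 1.02
Denominator: 1 + 0.2277 = 1.2277
u = 1.02/1.2277 = 0.8308c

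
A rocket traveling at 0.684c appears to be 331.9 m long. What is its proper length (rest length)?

Contracted length L = 331.9 m
γ = 1/√(1 - 0.684²) = 1.371
L₀ = γL = 1.371 × 331.9 = 455.0 m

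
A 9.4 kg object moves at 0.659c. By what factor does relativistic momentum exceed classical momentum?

p_rel = γmv, p_class = mv
Ratio = γ = 1/√(1 - 0.659²) = 1.330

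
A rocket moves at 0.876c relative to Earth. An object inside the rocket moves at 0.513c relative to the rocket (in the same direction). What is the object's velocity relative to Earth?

u = (u' + v)/(1 + u'v/c²)
Numerator: 0.513 + 0.876 = 1.389
Denominator: 1 + 0.449388 = 1.449388
u = 1.389/1.449388 = 0.9583c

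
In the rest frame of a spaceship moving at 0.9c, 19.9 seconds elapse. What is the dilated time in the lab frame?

Proper time Δt₀ = 19.9 seconds
γ = 1/√(1 - 0.9²) = 2.294
Δt = γΔt₀ = 2.294 × 19.9 = 45.65 seconds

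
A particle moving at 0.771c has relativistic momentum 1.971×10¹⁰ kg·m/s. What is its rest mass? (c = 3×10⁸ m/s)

γ = 1/√(1 - 0.771²) = 1.5703
v = 0.771 × 3×10⁸ = 2.313×10⁸ m/s
m = p/(γv) = 1.971×10¹⁰/(1.5703 × 2.313×10⁸) = 54.27 kg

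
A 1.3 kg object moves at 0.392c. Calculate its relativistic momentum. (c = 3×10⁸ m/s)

γ = 1/√(1 - 0.392²) = 1.087
v = 0.392 × 3×10⁸ = 1.176×10⁸ m/s
p = γmv = 1.087 × 1.3 × 1.176×10⁸ = 1.662×10⁸ kg·m/s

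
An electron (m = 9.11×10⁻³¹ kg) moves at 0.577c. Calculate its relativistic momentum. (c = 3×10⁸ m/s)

γ = 1/√(1 - 0.577²) = 1.2244
v = 0.577 × 3×10⁸ = 1.731×10⁸ m/s
p = γmv = 1.2244 × 9.11×10⁻³¹ × 1.731×10⁸ = 1.931×10⁻²² kg·m/s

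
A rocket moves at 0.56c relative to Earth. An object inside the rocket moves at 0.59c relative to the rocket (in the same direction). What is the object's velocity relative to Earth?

u = (u' + v)/(1 + u'v/c²)
Numerator: 0.59 + 0.56 = 1.15
Denominator: 1 + 0.3304 = 1.3304
u = 1.15/1.3304 = 0.8644c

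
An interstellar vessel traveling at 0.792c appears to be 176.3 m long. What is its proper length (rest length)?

Contracted length L = 176.3 m
γ = 1/√(1 - 0.792²) = 1.638
L₀ = γL = 1.638 × 176.3 = 288.8 m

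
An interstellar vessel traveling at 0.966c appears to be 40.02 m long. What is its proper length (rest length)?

Contracted length L = 40.02 m
γ = 1/√(1 - 0.966²) = 3.868
L₀ = γL = 3.868 × 40.02 = 154.8 m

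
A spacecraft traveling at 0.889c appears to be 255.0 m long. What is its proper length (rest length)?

Contracted length L = 255.0 m
γ = 1/√(1 - 0.889²) = 2.184
L₀ = γL = 2.184 × 255.0 = 556.9 m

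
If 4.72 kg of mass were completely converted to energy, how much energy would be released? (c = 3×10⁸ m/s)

Using E = mc²:
c² = (3×10⁸)² = 9×10¹⁶ m²/s²
E = 4.72 × 9×10¹⁶ = 4.248×10¹⁷ J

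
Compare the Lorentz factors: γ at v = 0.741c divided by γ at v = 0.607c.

γ₁ = 1/√(1 - 0.741²) = 1.48919
γ₂ = 1/√(1 - 0.607²) = 1.25833
γ₁/γ₂ = 1.48919/1.25833 = 1.183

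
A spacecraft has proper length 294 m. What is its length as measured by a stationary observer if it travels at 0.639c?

Proper length L₀ = 294 m
γ = 1/√(1 - 0.639²) = 1.30004
L = L₀/γ = 294/1.30004 = 226.1 m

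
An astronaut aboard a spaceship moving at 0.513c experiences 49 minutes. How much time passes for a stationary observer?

Proper time Δt₀ = 49 minutes
γ = 1/√(1 - 0.513²) = 1.16497
Δt = γΔt₀ = 1.16497 × 49 = 57.08 minutes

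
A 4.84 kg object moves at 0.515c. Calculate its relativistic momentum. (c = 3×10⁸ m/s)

γ = 1/√(1 - 0.515²) = 1.1666
v = 0.515 × 3×10⁸ = 1.545×10⁸ m/s
p = γmv = 1.1666 × 4.84 × 1.545×10⁸ = 8.724×10⁸ kg·m/s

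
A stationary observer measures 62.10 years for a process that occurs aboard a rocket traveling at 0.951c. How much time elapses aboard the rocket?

Dilated time Δt = 62.10 years
γ = 1/√(1 - 0.951²) = 3.234
Δt₀ = Δt/γ = 62.10/3.234 = 19.20 years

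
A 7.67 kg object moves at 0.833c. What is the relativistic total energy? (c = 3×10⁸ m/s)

γ = 1/√(1 - 0.833²) = 1.8074
mc² = 7.67 × (3×10⁸)² = 6.903×10¹⁷ J
E = γmc² = 1.8074 × 6.903×10¹⁷ = 1.248×10¹⁸ J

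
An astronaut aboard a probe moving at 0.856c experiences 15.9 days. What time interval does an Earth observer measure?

Proper time Δt₀ = 15.9 days
γ = 1/√(1 - 0.856²) = 1.9343
Δt = γΔt₀ = 1.9343 × 15.9 = 30.76 days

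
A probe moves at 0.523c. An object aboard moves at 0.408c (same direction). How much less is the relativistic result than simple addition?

Classical: u' + v = 0.408 + 0.523 = 0.931c
Relativistic: u = (0.408 + 0.523)/(1 + 0.213384) = 0.931/1.213384 = 0.7673c
Difference: 0.931 - 0.7673 = 0.1637c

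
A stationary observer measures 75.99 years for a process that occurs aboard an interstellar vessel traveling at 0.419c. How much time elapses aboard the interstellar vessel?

Dilated time Δt = 75.99 years
γ = 1/√(1 - 0.419²) = 1.1013
Δt₀ = Δt/γ = 75.99/1.1013 = 69.00 years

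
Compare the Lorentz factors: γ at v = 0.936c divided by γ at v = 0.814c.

γ₁ = 1/√(1 - 0.936²) = 2.841
γ₂ = 1/√(1 - 0.814²) = 1.722
γ₁/γ₂ = 2.841/1.722 = 1.650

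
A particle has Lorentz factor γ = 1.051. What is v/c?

From γ = 1/√(1 - v²/c²):
1/γ² = 1/1.051² = 0.9053
v²/c² = 1 - 0.9053 = 0.09470
v/c = √(0.09470) = 0.3077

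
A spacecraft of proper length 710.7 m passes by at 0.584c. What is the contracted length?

Proper length L₀ = 710.7 m
γ = 1/√(1 - 0.584²) = 1.232
L = L₀/γ = 710.7/1.232 = 576.9 m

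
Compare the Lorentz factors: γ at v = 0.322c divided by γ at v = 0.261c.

γ₁ = 1/√(1 - 0.322²) = 1.0563
γ₂ = 1/√(1 - 0.261²) = 1.0359
γ₁/γ₂ = 1.0563/1.0359 = 1.020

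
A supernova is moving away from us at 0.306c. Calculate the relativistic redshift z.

β = 0.306
(1+β)/(1-β) = 1.306/0.694 = 1.8818
√(1.8818) = 1.3718
z = 1.3718 - 1 = 0.3718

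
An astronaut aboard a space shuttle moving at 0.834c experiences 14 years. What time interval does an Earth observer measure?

Proper time Δt₀ = 14 years
γ = 1/√(1 - 0.834²) = 1.812
Δt = γΔt₀ = 1.812 × 14 = 25.37 years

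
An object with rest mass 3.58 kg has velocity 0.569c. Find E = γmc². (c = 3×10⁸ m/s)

γ = 1/√(1 - 0.569²) = 1.216
mc² = 3.58 × (3×10⁸)² = 3.222×10¹⁷ J
E = γmc² = 1.216 × 3.222×10¹⁷ = 3.918×10¹⁷ J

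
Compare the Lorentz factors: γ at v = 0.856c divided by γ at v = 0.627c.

γ₁ = 1/√(1 - 0.856²) = 1.9343
γ₂ = 1/√(1 - 0.627²) = 1.2837
γ₁/γ₂ = 1.9343/1.2837 = 1.507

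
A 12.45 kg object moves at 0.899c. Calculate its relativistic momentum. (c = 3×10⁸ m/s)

γ = 1/√(1 - 0.899²) = 2.2834
v = 0.899 × 3×10⁸ = 2.697×10⁸ m/s
p = γmv = 2.2834 × 12.45 × 2.697×10⁸ = 7.667×10⁹ kg·m/s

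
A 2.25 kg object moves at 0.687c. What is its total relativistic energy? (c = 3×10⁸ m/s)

γ = 1/√(1 - 0.687²) = 1.3762
mc² = 2.25 × (3×10⁸)² = 2.025×10¹⁷ J
E = γmc² = 1.3762 × 2.025×10¹⁷ = 2.787×10¹⁷ J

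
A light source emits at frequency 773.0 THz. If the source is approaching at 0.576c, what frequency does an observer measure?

β = v/c = 0.576
(1+β)/(1-β) = 1.576/0.424 = 3.717
Doppler factor = √(3.717) = 1.928
f_obs = 773.0 × 1.928 = 1490 THz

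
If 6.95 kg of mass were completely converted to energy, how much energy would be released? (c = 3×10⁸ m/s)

Using E = mc²:
c² = (3×10⁸)² = 9×10¹⁶ m²/s²
E = 6.95 × 9×10¹⁶ = 6.255×10¹⁷ J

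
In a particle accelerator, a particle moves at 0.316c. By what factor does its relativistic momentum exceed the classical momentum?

p_rel = γmv, p_class = mv
Ratio = γ = 1/√(1 - 0.316²)
= 1/√(0.900144) = 1.054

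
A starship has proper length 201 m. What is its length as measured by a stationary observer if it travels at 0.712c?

Proper length L₀ = 201 m
γ = 1/√(1 - 0.712²) = 1.4241
L = L₀/γ = 201/1.4241 = 141.1 m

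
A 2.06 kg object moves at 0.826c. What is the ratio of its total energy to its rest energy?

E = γmc², E₀ = mc²
E/E₀ = γ = 1/√(1 - 0.826²) = 1.774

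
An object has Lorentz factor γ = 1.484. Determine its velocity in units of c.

From γ = 1/√(1 - v²/c²):
1/γ² = 1/1.484² = 0.4541
v²/c² = 1 - 0.4541 = 0.5459
v/c = √(0.5459) = 0.7389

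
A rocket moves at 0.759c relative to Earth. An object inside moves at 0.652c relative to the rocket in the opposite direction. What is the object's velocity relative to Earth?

Object's velocity in rocket frame is u' = -0.652c
u = (u' + v)/(1 + u'v/c²) = (v - 0.652)/(1 - 0.652·v/c²)
Numerator: 0.759 - 0.652 = 0.107
Denominator: 1 - 0.494868 = 0.505132
u = 0.107/0.505132 = 0.2118c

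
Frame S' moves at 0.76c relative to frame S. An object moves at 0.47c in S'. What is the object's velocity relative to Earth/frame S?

u = (u' + v)/(1 + u'v/c²)
Numerator: 0.47 + 0.76 = 1.23
Denominator: 1 + 0.3572 = 1.3572
u = 1.23/1.3572 = 0.9063c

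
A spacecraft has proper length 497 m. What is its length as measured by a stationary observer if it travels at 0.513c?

Proper length L₀ = 497 m
γ = 1/√(1 - 0.513²) = 1.165
L = L₀/γ = 497/1.165 = 426.6 m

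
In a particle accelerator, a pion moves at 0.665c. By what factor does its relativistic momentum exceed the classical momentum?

p_rel = γmv, p_class = mv
Ratio = γ = 1/√(1 - 0.665²)
= 1/√(0.557775) = 1.339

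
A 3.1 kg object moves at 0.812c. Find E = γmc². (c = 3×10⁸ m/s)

γ = 1/√(1 - 0.812²) = 1.7133
mc² = 3.1 × (3×10⁸)² = 2.790×10¹⁷ J
E = γmc² = 1.7133 × 2.790×10¹⁷ = 4.780×10¹⁷ J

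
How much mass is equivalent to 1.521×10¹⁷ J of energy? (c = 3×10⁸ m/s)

From E = mc², we get m = E/c²
c² = (3×10⁸)² = 9×10¹⁶ m²/s²
m = 1.521×10¹⁷ / 9×10¹⁶ = 1.690 kg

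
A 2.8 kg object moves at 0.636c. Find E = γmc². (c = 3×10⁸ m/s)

γ = 1/√(1 - 0.636²) = 1.296
mc² = 2.8 × (3×10⁸)² = 2.520×10¹⁷ J
E = γmc² = 1.296 × 2.520×10¹⁷ = 3.266×10¹⁷ J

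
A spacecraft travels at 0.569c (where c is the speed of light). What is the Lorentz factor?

v/c = 0.569, so (v/c)² = 0.323761
1 - (v/c)² = 0.676239
γ = 1/√(0.676239) = 1.216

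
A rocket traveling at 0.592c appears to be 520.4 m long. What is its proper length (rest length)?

Contracted length L = 520.4 m
γ = 1/√(1 - 0.592²) = 1.2408
L₀ = γL = 1.2408 × 520.4 = 645.7 m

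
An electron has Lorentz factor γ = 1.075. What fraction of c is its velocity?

From γ = 1/√(1 - v²/c²):
1/γ² = 1/1.075² = 0.8653
v²/c² = 1 - 0.8653 = 0.1347
v/c = √(0.1347) = 0.3670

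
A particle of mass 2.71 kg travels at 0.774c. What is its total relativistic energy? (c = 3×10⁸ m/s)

γ = 1/√(1 - 0.774²) = 1.5793
mc² = 2.71 × (3×10⁸)² = 2.439×10¹⁷ J
E = γmc² = 1.5793 × 2.439×10¹⁷ = 3.852×10¹⁷ J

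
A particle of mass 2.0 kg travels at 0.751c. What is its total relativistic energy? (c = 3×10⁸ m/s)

γ = 1/√(1 - 0.751²) = 1.5145
mc² = 2.0 × (3×10⁸)² = 1.800×10¹⁷ J
E = γmc² = 1.5145 × 1.800×10¹⁷ = 2.726×10¹⁷ J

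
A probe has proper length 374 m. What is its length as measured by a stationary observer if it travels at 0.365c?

Proper length L₀ = 374 m
γ = 1/√(1 - 0.365²) = 1.074
L = L₀/γ = 374/1.074 = 348.2 m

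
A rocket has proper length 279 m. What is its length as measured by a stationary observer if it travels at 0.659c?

Proper length L₀ = 279 m
γ = 1/√(1 - 0.659²) = 1.330
L = L₀/γ = 279/1.330 = 209.8 m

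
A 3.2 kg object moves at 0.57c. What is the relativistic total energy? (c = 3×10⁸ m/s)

γ = 1/√(1 - 0.57²) = 1.217
mc² = 3.2 × (3×10⁸)² = 2.880×10¹⁷ J
E = γmc² = 1.217 × 2.880×10¹⁷ = 3.505×10¹⁷ J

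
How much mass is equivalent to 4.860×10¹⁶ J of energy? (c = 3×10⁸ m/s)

From E = mc², we get m = E/c²
c² = (3×10⁸)² = 9×10¹⁶ m²/s²
m = 4.860×10¹⁶ / 9×10¹⁶ = 0.5400 kg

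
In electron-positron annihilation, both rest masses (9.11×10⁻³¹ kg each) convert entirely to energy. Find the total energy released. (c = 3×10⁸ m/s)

Both particles have the same rest mass, so total mass = 2m
E = 2m·c² = 2 × 9.11×10⁻³¹ × (3×10⁸)²
= 2 × 9.11×10⁻³¹ × 9×10¹⁶
= 1.640×10⁻¹³ J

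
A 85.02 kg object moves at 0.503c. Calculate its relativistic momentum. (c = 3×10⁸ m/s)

γ = 1/√(1 - 0.503²) = 1.157
v = 0.503 × 3×10⁸ = 1.509×10⁸ m/s
p = γmv = 1.157 × 85.02 × 1.509×10⁸ = 1.484×10¹⁰ kg·m/s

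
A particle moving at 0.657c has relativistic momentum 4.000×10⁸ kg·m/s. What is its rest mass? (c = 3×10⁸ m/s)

γ = 1/√(1 - 0.657²) = 1.326
v = 0.657 × 3×10⁸ = 1.971×10⁸ m/s
m = p/(γv) = 4.000×10⁸/(1.326 × 1.971×10⁸) = 1.530 kg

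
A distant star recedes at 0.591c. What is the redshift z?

β = 0.591
(1+β)/(1-β) = 1.591/0.409 = 3.890
√(3.890) = 1.9723
z = 1.9723 - 1 = 0.9723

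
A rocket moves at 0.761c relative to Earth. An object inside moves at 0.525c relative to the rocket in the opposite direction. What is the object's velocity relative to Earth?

Object's velocity in rocket frame is u' = -0.525c
u = (u' + v)/(1 + u'v/c²) = (v - 0.525)/(1 - 0.525·v/c²)
Numerator: 0.761 - 0.525 = 0.236
Denominator: 1 - 0.399525 = 0.600475
u = 0.236/0.600475 = 0.3930c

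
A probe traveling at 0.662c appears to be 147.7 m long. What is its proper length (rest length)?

Contracted length L = 147.7 m
γ = 1/√(1 - 0.662²) = 1.3342
L₀ = γL = 1.3342 × 147.7 = 197.1 m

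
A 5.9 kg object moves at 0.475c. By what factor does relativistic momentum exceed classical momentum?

p_rel = γmv, p_class = mv
Ratio = γ = 1/√(1 - 0.475²) = 1.136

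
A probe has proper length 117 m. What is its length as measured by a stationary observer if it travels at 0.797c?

Proper length L₀ = 117 m
γ = 1/√(1 - 0.797²) = 1.65569
L = L₀/γ = 117/1.65569 = 70.67 m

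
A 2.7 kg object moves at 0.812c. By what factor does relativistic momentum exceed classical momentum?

p_rel = γmv, p_class = mv
Ratio = γ = 1/√(1 - 0.812²) = 1.713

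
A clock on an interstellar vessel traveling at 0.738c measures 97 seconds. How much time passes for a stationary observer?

Proper time Δt₀ = 97 seconds
γ = 1/√(1 - 0.738²) = 1.4819
Δt = γΔt₀ = 1.4819 × 97 = 143.7 seconds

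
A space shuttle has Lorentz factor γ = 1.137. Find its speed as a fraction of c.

From γ = 1/√(1 - v²/c²):
1/γ² = 1/1.137² = 0.7735
v²/c² = 1 - 0.7735 = 0.2265
v/c = √(0.2265) = 0.4759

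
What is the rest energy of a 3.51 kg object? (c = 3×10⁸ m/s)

c² = (3×10⁸)² = 9.000×10¹⁶ m²/s²
E₀ = mc² = 3.51 × 9.000×10¹⁶ = 3.159×10¹⁷ J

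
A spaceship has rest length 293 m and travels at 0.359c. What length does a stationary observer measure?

Proper length L₀ = 293 m
γ = 1/√(1 - 0.359²) = 1.0714
L = L₀/γ = 293/1.0714 = 273.5 m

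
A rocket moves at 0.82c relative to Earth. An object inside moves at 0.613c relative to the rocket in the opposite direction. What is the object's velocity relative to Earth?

Object's velocity in rocket frame is u' = -0.613c
u = (u' + v)/(1 + u'v/c²) = (v - 0.613)/(1 - 0.613·v/c²)
Numerator: 0.82 - 0.613 = 0.207
Denominator: 1 - 0.50266 = 0.49734
u = 0.207/0.49734 = 0.4162c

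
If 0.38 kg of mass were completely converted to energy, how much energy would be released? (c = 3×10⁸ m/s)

Using E = mc²:
c² = (3×10⁸)² = 9×10¹⁶ m²/s²
E = 0.38 × 9×10¹⁶ = 3.420×10¹⁶ J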